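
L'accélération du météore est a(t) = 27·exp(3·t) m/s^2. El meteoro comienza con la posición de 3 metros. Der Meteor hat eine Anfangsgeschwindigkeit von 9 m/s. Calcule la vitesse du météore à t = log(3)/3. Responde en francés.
Nous devons trouver la primitive de notre équation de l'accélération a(t) = 27·exp(3·t) 1 fois. En intégrant l'accélération et en utilisant la condition initiale v(0) = 9, nous obtenons v(t) = 9·exp(3·t). Nous avons la vitesse v(t) = 9·exp(3·t). En substituant t = log(3)/3: v(log(3)/3) = 27.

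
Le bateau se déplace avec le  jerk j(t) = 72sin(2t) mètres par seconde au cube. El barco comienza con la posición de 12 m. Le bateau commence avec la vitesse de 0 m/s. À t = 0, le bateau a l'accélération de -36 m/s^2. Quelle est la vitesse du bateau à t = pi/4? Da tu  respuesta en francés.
Nous devons intégrer notre équation du jerk j(t) = 72·sin(2·t) 2 fois. L'intégrale du jerk, avec a(0) = -36, donne l'accélération: a(t) = -36·cos(2·t). L'intégrale de l'accélération est la vitesse. En utilisant v(0) = 0, nous obtenons v(t) = -18·sin(2·t). De l'équation de la vitesse v(t) = -18·sin(2·t), nous substituons t = pi/4 pour obtenir v = -18.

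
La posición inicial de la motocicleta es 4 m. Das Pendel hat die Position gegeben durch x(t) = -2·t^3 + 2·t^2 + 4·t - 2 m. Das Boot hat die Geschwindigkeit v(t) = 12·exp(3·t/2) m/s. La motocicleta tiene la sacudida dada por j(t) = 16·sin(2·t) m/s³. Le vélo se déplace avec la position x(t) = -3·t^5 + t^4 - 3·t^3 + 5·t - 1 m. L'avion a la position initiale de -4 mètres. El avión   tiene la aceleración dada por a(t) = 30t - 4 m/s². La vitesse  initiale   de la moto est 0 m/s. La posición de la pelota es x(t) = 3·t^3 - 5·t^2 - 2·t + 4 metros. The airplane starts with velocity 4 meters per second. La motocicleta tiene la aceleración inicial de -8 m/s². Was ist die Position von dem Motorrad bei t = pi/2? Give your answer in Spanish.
Debemos encontrar la antiderivada de nuestra ecuación de la sacudida j(t) = 16·sin(2·t) 3 veces. Tomando ∫j(t)dt y aplicando a(0) = -8, encontramos a(t) = -8·cos(2·t). La antiderivada de la aceleración, con v(0) = 0, da la velocidad: v(t) = -4·sin(2·t). La integral de la velocidad, con x(0) = 4, da la posición: x(t) = 2·cos(2·t) + 2. Tenemos la posición x(t) = 2·cos(2·t) + 2. Sustituyendo t = pi/2: x(pi/2) = 0.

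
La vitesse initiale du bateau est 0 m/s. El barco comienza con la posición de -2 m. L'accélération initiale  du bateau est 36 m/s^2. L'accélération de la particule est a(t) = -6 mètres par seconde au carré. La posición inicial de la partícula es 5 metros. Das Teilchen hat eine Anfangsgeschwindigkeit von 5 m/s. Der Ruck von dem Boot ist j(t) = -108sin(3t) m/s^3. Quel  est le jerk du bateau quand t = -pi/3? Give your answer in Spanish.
Usando j(t) = -108·sin(3·t) y sustituyendo t = -pi/3, encontramos j = 0.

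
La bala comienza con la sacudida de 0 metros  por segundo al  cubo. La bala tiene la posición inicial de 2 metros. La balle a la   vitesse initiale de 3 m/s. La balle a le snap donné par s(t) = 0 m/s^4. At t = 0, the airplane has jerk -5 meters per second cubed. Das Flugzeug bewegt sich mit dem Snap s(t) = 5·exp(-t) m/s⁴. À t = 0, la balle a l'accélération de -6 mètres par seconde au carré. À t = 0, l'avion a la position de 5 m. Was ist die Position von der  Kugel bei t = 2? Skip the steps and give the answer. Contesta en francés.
À t = 2, x = -4.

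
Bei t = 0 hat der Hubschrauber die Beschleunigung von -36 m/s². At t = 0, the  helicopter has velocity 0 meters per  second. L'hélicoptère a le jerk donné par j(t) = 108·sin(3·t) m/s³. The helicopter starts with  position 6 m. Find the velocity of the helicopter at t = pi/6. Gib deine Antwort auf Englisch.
We need to integrate our jerk equation j(t) = 108·sin(3·t) 2 times. Finding the antiderivative of j(t) and using a(0) = -36: a(t) = -36·cos(3·t). The antiderivative of acceleration is velocity. Using v(0) = 0, we get v(t) = -12·sin(3·t). From the given velocity equation v(t) = -12·sin(3·t), we substitute t = pi/6 to get v = -12.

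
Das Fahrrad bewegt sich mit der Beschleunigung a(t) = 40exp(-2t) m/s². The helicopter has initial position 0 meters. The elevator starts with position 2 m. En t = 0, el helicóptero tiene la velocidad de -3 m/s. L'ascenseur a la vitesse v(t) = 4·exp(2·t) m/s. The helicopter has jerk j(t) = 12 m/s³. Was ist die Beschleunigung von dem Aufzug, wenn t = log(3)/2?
Ausgehend von der Geschwindigkeit v(t) = 4·exp(2·t), nehmen wir 1 Ableitung. Mit d/dt von v(t) finden wir a(t) = 8·exp(2·t). Wir haben die Beschleunigung a(t) = 8·exp(2·t). Durch Einsetzen von t = log(3)/2: a(log(3)/2) = 24.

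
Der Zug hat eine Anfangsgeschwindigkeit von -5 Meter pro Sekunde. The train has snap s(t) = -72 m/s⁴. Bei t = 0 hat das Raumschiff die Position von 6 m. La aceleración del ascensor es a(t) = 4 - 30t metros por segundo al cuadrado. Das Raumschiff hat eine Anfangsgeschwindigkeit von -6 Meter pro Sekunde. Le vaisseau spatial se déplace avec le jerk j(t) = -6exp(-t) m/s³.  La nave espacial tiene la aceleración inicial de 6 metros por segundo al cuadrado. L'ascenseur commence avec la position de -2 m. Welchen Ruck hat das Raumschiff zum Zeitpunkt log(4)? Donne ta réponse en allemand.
Mit j(t) = -6·exp(-t) und Einsetzen von t = log(4), finden wir j = -3/2.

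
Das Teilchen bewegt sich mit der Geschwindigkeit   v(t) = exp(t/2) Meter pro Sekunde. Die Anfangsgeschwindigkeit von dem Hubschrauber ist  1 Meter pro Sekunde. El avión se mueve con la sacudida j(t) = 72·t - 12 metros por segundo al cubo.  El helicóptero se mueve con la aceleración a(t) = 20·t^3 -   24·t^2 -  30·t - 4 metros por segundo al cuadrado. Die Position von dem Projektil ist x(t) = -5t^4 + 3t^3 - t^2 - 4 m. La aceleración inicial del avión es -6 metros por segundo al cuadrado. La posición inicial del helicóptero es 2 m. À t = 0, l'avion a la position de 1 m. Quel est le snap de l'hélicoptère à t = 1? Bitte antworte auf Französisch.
En partant de l'accélération a(t) = 20·t^3 - 24·t^2 - 30·t - 4, nous prenons 2 dérivées. En prenant d/dt de a(t), nous trouvons j(t) = 60·t^2 - 48·t - 30. En dérivant le jerk, nous obtenons le snap: s(t) = 120·t - 48. De l'équation du snap s(t) = 120·t - 48, nous substituons t = 1 pour obtenir s = 72.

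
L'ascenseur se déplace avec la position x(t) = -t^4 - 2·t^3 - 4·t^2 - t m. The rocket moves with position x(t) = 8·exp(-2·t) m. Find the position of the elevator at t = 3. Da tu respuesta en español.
Tenemos la posición x(t) = -t^4 - 2·t^3 - 4·t^2 - t. Sustituyendo t = 3: x(3) = -174.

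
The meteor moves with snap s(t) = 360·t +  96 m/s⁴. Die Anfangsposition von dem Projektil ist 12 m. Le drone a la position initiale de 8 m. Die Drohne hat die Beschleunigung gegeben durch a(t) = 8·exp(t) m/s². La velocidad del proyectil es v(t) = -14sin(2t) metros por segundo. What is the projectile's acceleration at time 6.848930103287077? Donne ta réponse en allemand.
Ausgehend von der Geschwindigkeit v(t) = -14·sin(2·t), nehmen wir 1 Ableitung. Die Ableitung von der Geschwindigkeit ergibt die Beschleunigung: a(t) = -28·cos(2·t). Wir haben die Beschleunigung a(t) = -28·cos(2·t). Durch Einsetzen von t = 6.848930103287077: a(6.848930103287077) = -11.9087396320903.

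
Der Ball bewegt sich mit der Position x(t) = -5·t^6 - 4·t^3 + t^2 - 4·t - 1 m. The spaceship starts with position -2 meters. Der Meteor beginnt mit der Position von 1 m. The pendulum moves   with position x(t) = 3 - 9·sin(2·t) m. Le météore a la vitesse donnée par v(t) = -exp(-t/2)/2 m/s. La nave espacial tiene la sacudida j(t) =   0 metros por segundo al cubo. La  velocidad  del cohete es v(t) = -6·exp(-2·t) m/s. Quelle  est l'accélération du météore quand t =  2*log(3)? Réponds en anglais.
Starting from velocity v(t) = -exp(-t/2)/2, we take 1 derivative. Differentiating velocity, we get acceleration: a(t) = exp(-t/2)/4. Using a(t) = exp(-t/2)/4 and substituting t = 2*log(3), we find a = 1/12.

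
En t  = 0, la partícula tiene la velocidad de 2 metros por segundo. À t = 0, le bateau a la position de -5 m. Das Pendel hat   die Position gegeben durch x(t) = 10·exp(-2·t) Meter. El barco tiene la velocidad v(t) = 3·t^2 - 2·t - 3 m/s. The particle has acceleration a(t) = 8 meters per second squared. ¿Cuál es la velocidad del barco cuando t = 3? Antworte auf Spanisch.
Tenemos la velocidad v(t) = 3·t^2 - 2·t - 3. Sustituyendo t = 3: v(3) = 18.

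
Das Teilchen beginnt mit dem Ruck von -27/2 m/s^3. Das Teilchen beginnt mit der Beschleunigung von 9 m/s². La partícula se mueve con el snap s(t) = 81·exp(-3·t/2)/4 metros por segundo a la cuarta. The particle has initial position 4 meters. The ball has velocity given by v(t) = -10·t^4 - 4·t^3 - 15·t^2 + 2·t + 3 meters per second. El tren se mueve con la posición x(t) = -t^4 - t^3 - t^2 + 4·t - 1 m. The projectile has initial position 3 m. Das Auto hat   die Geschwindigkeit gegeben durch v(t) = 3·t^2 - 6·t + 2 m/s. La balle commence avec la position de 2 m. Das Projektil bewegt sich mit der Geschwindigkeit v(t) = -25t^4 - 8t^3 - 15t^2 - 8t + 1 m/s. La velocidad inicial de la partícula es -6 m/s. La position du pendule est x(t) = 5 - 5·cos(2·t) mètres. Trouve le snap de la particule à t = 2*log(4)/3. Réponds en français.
De l'équation du snap s(t) = 81·exp(-3·t/2)/4, nous substituons t = 2*log(4)/3 pour obtenir s = 81/16.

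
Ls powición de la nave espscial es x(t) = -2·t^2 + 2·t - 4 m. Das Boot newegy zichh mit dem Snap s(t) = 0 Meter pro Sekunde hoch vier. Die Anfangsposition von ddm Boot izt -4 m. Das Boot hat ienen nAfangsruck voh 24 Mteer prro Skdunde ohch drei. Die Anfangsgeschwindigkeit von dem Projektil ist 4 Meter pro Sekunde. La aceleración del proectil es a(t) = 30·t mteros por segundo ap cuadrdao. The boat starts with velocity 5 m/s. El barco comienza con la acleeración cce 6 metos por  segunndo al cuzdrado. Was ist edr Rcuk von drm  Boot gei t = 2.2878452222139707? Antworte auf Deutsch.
Wir müssen das Integral unserer Gleichung für den Snap s(t) = 0 1-mal finden. Mit ∫s(t)dt und Anwendung von j(0) = 24, finden wir j(t) = 24. Mit j(t) = 24 und Einsetzen von t = 2.2878452222139707, finden wir j = 24.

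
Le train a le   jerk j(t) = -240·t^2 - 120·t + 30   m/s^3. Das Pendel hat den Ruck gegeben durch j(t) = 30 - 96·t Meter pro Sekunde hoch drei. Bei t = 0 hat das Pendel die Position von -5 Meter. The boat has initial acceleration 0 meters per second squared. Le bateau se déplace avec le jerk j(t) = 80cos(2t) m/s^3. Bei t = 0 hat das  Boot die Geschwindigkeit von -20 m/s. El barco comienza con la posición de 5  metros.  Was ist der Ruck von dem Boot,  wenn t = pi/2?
Aus der Gleichung für den Ruck j(t) = 80·cos(2·t), setzen wir t = pi/2 ein und erhalten j = -80.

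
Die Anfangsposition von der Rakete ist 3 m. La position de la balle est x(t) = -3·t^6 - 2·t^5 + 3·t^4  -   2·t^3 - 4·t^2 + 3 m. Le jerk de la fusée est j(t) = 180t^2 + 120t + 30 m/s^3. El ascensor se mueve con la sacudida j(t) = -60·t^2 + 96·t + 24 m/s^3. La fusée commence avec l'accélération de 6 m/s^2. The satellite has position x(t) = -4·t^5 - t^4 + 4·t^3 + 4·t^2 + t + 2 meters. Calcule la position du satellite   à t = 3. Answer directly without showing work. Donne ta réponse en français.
x(3) = -904.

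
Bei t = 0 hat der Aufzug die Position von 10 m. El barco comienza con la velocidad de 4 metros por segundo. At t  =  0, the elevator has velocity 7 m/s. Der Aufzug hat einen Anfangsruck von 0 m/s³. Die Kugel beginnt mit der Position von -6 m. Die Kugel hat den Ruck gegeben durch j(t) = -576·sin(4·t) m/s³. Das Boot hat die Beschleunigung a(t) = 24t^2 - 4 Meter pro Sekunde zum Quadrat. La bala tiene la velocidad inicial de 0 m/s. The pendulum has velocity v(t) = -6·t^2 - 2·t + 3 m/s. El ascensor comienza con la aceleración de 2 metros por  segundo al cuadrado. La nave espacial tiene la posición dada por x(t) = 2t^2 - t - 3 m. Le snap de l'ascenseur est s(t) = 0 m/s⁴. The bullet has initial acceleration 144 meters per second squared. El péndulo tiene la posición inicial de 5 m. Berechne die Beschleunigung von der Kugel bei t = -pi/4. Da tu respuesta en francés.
En partant du jerk j(t) = -576·sin(4·t), nous prenons 1 intégrale. En intégrant le jerk et en utilisant la condition initiale a(0) = 144, nous obtenons a(t) = 144·cos(4·t). En utilisant a(t) = 144·cos(4·t) et en substituant t = -pi/4, nous trouvons a = -144.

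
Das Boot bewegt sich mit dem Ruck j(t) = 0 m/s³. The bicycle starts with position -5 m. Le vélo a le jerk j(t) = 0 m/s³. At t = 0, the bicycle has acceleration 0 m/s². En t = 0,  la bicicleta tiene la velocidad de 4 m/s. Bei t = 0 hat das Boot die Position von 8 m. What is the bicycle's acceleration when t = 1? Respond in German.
Wir müssen das Integral unserer Gleichung für den Ruck j(t) = 0 1-mal finden. Das Integral von dem Ruck ist die Beschleunigung. Mit a(0) = 0 erhalten wir a(t) = 0. Aus der Gleichung für die Beschleunigung a(t) = 0, setzen wir t = 1 ein und erhalten a = 0.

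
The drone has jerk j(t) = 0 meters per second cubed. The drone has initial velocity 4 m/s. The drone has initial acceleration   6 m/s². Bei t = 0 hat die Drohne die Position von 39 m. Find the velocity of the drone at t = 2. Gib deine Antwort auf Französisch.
Pour résoudre ceci, nous devons prendre 2 intégrales de notre équation du jerk j(t) = 0. L'intégrale du jerk est l'accélération. En utilisant a(0) = 6, nous obtenons a(t) = 6. La primitive de l'accélération est la vitesse. En utilisant v(0) = 4, nous obtenons v(t) = 6·t + 4. En utilisant v(t) = 6·t + 4 et en substituant t = 2, nous trouvons v = 16.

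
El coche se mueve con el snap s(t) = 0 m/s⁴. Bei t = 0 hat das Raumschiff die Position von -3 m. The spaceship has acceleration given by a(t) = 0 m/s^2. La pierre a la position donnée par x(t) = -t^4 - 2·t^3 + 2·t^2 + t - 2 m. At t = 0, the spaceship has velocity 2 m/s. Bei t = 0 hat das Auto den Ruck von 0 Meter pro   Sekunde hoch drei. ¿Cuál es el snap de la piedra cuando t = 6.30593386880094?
Debemos derivar nuestra ecuación de la posición x(t) = -t^4 - 2·t^3 + 2·t^2 + t - 2 4 veces. Derivando la posición, obtenemos la velocidad: v(t) = -4·t^3 - 6·t^2 + 4·t + 1. Derivando la velocidad, obtenemos la aceleración: a(t) = -12·t^2 - 12·t + 4. La derivada de la aceleración da la sacudida: j(t) = -24·t - 12. Derivando la sacudida, obtenemos el snap: s(t) = -24. De la ecuación del snap s(t) = -24, sustituimos t = 6.30593386880094 para obtener s = -24.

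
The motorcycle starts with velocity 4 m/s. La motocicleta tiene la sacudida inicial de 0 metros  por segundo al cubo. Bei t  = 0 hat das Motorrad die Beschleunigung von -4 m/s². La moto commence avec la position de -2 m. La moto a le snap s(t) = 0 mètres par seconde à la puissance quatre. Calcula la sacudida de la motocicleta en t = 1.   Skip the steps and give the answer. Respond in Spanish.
En t = 1, j = 0.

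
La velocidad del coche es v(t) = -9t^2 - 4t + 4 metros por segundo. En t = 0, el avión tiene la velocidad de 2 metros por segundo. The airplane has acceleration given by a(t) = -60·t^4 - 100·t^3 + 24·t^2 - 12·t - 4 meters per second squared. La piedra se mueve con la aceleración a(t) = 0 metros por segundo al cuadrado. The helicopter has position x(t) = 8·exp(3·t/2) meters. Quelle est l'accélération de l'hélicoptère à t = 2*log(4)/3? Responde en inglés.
To solve this, we need to take 2 derivatives of our position equation x(t) = 8·exp(3·t/2). The derivative of position gives velocity: v(t) = 12·exp(3·t/2). Taking d/dt of v(t), we find a(t) = 18·exp(3·t/2). Using a(t) = 18·exp(3·t/2) and substituting t = 2*log(4)/3, we find a = 72.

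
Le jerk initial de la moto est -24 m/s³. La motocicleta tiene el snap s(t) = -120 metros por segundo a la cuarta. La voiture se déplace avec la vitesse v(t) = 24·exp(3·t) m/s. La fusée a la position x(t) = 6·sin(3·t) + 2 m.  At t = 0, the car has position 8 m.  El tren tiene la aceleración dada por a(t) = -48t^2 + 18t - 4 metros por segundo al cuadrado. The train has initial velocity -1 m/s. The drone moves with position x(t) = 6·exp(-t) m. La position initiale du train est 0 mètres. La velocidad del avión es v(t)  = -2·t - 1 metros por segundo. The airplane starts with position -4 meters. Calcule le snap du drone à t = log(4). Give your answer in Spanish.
Debemos derivar nuestra ecuación de la posición x(t) = 6·exp(-t) 4 veces. Derivando la posición, obtenemos la velocidad: v(t) = -6·exp(-t). Derivando la velocidad, obtenemos la aceleración: a(t) = 6·exp(-t). Derivando la aceleración, obtenemos la sacudida: j(t) = -6·exp(-t). Tomando d/dt de j(t), encontramos s(t) = 6·exp(-t). De la ecuación del snap s(t) = 6·exp(-t), sustituimos t = log(4) para obtener s = 3/2.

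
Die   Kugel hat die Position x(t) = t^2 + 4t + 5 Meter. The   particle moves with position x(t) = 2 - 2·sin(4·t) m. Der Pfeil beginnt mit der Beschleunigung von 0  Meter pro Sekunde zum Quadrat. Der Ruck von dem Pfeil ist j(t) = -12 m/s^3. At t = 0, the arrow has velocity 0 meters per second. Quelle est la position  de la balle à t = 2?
De l'équation de la position x(t) = t^2 + 4·t + 5, nous substituons t = 2 pour obtenir x = 17.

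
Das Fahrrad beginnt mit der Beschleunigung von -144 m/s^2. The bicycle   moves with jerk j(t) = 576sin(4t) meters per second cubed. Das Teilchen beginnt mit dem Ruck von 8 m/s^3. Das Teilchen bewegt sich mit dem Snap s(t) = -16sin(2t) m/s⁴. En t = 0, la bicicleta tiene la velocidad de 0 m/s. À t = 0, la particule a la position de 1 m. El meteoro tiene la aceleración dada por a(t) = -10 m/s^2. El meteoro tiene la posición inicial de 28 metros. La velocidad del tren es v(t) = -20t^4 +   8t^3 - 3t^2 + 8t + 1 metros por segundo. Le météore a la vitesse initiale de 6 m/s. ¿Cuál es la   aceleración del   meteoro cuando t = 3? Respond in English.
Using a(t) = -10 and substituting t = 3, we find a = -10.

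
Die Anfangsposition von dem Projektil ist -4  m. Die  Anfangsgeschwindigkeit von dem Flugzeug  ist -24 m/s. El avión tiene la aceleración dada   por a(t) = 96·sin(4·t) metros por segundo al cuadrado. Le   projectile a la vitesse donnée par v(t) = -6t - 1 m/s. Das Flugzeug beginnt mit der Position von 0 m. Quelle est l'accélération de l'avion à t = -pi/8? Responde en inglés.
From the given acceleration equation a(t) = 96·sin(4·t), we substitute t = -pi/8 to get a = -96.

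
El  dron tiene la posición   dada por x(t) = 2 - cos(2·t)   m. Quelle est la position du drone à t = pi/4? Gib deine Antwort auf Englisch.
We have position x(t) = 2 - cos(2·t). Substituting t = pi/4: x(pi/4) = 2.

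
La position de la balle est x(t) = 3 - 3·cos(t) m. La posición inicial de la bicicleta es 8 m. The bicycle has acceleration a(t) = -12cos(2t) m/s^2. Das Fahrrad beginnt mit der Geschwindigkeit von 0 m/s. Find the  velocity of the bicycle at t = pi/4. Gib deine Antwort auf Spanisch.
Partiendo de la aceleración a(t) = -12·cos(2·t), tomamos 1 antiderivada. La integral de la aceleración es la velocidad. Usando v(0) = 0, obtenemos v(t) = -6·sin(2·t). Usando v(t) = -6·sin(2·t) y sustituyendo t = pi/4, encontramos v = -6.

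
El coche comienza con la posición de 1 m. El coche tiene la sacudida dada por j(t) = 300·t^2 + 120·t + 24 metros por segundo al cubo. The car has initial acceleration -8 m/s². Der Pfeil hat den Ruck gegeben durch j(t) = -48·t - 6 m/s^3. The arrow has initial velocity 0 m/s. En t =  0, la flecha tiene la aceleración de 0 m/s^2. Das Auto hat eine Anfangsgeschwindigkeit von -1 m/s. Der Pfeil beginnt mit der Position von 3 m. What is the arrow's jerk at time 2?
Using j(t) = -48·t - 6 and substituting t = 2, we find j = -102.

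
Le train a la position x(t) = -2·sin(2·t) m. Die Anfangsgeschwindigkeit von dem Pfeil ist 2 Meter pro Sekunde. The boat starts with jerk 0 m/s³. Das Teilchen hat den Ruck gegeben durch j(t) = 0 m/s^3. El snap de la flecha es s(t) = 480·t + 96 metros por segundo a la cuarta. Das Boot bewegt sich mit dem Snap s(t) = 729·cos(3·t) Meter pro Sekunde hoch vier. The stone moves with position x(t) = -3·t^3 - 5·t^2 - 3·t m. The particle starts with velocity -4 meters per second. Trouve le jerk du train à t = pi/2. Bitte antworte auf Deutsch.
Ausgehend von der Position x(t) = -2·sin(2·t), nehmen wir 3 Ableitungen. Mit d/dt von x(t) finden wir v(t) = -4·cos(2·t). Die Ableitung von der Geschwindigkeit ergibt die Beschleunigung: a(t) = 8·sin(2·t). Mit d/dt von a(t) finden wir j(t) = 16·cos(2·t). Wir haben den Ruck j(t) = 16·cos(2·t). Durch Einsetzen von t = pi/2: j(pi/2) = -16.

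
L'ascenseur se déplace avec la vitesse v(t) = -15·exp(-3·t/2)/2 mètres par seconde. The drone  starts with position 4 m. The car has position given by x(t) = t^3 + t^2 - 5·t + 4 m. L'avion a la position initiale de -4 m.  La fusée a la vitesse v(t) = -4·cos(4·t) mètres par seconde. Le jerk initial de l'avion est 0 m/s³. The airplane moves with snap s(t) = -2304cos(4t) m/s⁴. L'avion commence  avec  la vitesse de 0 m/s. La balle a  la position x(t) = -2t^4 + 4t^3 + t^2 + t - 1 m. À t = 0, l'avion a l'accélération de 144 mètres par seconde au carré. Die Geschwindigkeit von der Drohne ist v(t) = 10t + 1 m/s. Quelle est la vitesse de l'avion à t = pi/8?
Pour résoudre ceci, nous devons prendre 3 primitives de notre équation du snap s(t) = -2304·cos(4·t). En prenant ∫s(t)dt et en appliquant j(0) = 0, nous trouvons j(t) = -576·sin(4·t). En prenant ∫j(t)dt et en appliquant a(0) = 144, nous trouvons a(t) = 144·cos(4·t). L'intégrale de l'accélération est la vitesse. En utilisant v(0) = 0, nous obtenons v(t) = 36·sin(4·t). En utilisant v(t) = 36·sin(4·t) et en substituant t = pi/8, nous trouvons v = 36.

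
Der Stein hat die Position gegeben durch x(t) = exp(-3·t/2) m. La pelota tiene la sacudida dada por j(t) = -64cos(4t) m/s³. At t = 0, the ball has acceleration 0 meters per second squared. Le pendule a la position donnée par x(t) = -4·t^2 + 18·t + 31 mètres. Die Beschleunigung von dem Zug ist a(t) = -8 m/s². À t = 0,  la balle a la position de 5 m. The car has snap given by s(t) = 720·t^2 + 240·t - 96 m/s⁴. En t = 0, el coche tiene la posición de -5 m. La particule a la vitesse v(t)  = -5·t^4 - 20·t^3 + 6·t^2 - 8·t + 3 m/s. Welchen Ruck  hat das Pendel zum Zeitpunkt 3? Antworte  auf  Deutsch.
Um dies zu lösen, müssen wir 3 Ableitungen unserer Gleichung für die Position x(t) = -4·t^2 + 18·t + 31 nehmen. Die Ableitung von der Position ergibt die Geschwindigkeit: v(t) = 18 - 8·t. Mit d/dt von v(t) finden wir a(t) = -8. Durch Ableiten von der Beschleunigung erhalten wir den Ruck: j(t) = 0. Mit j(t) = 0 und Einsetzen von t = 3, finden wir j = 0.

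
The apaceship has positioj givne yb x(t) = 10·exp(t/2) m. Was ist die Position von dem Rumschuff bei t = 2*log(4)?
Wir haben die Position x(t) = 10·exp(t/2). Durch Einsetzen von t = 2*log(4): x(2*log(4)) = 40.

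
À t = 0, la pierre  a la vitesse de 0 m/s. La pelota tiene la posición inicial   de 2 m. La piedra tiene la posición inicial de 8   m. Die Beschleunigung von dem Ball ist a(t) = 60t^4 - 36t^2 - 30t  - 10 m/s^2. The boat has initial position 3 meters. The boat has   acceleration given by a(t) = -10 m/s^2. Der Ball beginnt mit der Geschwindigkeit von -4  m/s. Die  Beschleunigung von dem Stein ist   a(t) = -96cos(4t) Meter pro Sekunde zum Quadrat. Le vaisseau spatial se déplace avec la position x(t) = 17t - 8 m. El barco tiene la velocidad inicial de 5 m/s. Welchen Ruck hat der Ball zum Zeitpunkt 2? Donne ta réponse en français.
Pour résoudre ceci, nous devons prendre 1 dérivée de notre équation de l'accélération a(t) = 60·t^4 - 36·t^2 - 30·t - 10. En dérivant l'accélération, nous obtenons le jerk: j(t) = 240·t^3 - 72·t - 30. De l'équation du jerk j(t) = 240·t^3 - 72·t - 30, nous substituons t = 2 pour obtenir j = 1746.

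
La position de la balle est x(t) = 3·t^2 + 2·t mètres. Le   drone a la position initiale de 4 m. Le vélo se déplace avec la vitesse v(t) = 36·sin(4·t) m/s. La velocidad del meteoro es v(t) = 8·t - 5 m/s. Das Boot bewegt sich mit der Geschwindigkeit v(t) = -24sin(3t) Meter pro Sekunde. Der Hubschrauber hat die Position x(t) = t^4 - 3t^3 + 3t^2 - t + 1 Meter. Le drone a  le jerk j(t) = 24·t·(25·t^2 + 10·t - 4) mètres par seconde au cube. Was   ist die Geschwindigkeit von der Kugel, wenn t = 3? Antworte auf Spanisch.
Partiendo de la posición x(t) = 3·t^2 + 2·t, tomamos 1 derivada. Derivando la posición, obtenemos la velocidad: v(t) = 6·t + 2. Usando v(t) = 6·t + 2 y sustituyendo t = 3, encontramos v = 20.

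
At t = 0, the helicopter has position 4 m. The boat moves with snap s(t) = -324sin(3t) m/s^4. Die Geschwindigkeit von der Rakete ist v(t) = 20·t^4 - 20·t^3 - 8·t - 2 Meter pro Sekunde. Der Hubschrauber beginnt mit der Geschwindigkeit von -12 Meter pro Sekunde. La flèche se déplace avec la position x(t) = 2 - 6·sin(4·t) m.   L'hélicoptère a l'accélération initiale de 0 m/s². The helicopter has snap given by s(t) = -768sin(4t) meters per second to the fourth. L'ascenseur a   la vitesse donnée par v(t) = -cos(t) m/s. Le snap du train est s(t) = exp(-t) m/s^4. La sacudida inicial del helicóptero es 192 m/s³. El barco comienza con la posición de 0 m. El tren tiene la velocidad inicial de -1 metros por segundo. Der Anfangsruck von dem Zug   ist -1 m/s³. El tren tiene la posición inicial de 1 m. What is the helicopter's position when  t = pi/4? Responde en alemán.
Um dies zu lösen, müssen wir 4 Integrale unserer Gleichung für den Snap s(t) = -768·sin(4·t) finden. Durch Integration von dem Snap und Verwendung der Anfangsbedingung j(0) = 192, erhalten wir j(t) = 192·cos(4·t). Das Integral von dem Ruck ist die Beschleunigung. Mit a(0) = 0 erhalten wir a(t) = 48·sin(4·t). Das Integral von der Beschleunigung ist die Geschwindigkeit. Mit v(0) = -12 erhalten wir v(t) = -12·cos(4·t). Das Integral von der Geschwindigkeit ist die Position. Mit x(0) = 4 erhalten wir x(t) = 4 - 3·sin(4·t). Aus der Gleichung für die Position x(t) = 4 - 3·sin(4·t), setzen wir t = pi/4 ein und erhalten x = 4.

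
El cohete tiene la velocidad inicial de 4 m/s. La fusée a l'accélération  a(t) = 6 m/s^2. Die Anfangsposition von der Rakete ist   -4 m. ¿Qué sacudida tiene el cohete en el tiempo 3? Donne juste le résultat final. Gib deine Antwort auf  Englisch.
j(3) = 0.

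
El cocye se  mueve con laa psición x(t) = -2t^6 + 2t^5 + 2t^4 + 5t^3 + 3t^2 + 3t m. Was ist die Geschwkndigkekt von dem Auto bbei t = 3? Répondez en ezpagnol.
Debemos derivar nuestra ecuación de la posición x(t) = -2·t^6 + 2·t^5 + 2·t^4 + 5·t^3 + 3·t^2 + 3·t 1 vez. Tomando d/dt de x(t), encontramos v(t) = -12·t^5 + 10·t^4 + 8·t^3 + 15·t^2 + 6·t + 3. De la ecuación de la velocidad v(t) = -12·t^5 + 10·t^4 + 8·t^3 + 15·t^2 + 6·t + 3, sustituimos t = 3 para obtener v = -1734.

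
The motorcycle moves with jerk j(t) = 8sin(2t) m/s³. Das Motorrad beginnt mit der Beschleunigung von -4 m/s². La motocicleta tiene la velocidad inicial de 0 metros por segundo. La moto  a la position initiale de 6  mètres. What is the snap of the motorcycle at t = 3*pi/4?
To solve this, we need to take 1 derivative of our jerk equation j(t) = 8·sin(2·t). The derivative of jerk gives snap: s(t) = 16·cos(2·t). From the given snap equation s(t) = 16·cos(2·t), we substitute t = 3*pi/4 to get s = 0.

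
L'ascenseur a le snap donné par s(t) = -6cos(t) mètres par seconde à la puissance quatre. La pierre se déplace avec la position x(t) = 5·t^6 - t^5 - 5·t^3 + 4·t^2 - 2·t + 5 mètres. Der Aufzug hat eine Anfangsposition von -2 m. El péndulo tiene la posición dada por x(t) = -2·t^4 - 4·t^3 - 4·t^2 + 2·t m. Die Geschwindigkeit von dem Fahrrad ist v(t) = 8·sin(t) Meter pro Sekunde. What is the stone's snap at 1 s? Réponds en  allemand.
Wir müssen unsere Gleichung für die Position x(t) = 5·t^6 - t^5 - 5·t^3 + 4·t^2 - 2·t + 5 4-mal ableiten. Mit d/dt von x(t) finden wir v(t) = 30·t^5 - 5·t^4 - 15·t^2 + 8·t - 2. Die Ableitung von der Geschwindigkeit ergibt die Beschleunigung: a(t) = 150·t^4 - 20·t^3 - 30·t + 8. Durch Ableiten von der Beschleunigung erhalten wir den Ruck: j(t) = 600·t^3 - 60·t^2 - 30. Die Ableitung von dem Ruck ergibt den Snap: s(t) = 1800·t^2 - 120·t. Aus der Gleichung für den Snap s(t) = 1800·t^2 - 120·t, setzen wir t = 1 ein und erhalten s = 1680.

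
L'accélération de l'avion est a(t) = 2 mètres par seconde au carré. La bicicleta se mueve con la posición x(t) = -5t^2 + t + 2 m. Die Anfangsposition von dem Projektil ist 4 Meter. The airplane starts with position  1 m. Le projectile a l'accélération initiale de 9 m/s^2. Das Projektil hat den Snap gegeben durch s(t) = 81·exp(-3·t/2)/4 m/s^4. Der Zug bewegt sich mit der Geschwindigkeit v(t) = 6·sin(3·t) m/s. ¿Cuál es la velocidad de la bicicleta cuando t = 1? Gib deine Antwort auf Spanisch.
Partiendo de la posición x(t) = -5·t^2 + t + 2, tomamos 1 derivada. La derivada de la posición da la velocidad: v(t) = 1 - 10·t. De la ecuación de la velocidad v(t) = 1 - 10·t, sustituimos t = 1 para obtener v = -9.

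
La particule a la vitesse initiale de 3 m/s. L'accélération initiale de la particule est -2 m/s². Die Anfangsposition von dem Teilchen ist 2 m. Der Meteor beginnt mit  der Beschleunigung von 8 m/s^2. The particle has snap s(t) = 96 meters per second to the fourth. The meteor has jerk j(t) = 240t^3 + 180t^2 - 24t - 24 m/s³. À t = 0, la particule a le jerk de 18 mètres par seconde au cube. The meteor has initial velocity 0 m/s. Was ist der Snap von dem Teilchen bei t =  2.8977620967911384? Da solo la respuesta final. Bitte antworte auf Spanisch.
La respuesta es 96.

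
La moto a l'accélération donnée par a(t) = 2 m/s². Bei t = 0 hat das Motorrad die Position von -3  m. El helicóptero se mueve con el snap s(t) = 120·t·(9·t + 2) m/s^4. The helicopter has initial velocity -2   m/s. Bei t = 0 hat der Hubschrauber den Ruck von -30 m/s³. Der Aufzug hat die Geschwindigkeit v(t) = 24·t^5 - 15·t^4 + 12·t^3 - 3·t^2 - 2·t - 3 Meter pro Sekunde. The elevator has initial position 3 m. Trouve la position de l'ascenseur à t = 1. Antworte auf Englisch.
Starting from velocity v(t) = 24·t^5 - 15·t^4 + 12·t^3 - 3·t^2 - 2·t - 3, we take 1 antiderivative. Finding the antiderivative of v(t) and using x(0) = 3: x(t) = 4·t^6 - 3·t^5 + 3·t^4 - t^3 - t^2 - 3·t + 3. We have position x(t) = 4·t^6 - 3·t^5 + 3·t^4 - t^3 - t^2 - 3·t + 3. Substituting t = 1: x(1) = 2.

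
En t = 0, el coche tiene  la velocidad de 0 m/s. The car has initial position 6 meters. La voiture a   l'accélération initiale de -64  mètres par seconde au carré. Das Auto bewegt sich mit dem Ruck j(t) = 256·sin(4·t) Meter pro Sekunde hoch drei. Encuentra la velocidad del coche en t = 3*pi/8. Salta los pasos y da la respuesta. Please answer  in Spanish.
En t = 3*pi/8, v = 16.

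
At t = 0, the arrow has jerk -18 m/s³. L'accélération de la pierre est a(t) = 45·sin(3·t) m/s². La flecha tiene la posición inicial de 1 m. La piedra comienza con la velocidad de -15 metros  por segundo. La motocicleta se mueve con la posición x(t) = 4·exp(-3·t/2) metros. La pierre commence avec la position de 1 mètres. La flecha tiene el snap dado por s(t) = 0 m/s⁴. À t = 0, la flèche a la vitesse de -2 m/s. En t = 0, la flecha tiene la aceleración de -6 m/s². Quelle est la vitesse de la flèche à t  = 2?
Nous devons intégrer notre équation du snap s(t) = 0 3 fois. En intégrant le snap et en utilisant la condition initiale j(0) = -18, nous obtenons j(t) = -18. La primitive du jerk, avec a(0) = -6, donne l'accélération: a(t) = -18·t - 6. L'intégrale de l'accélération est la vitesse. En utilisant v(0) = -2, nous obtenons v(t) = -9·t^2 - 6·t - 2. Nous avons la vitesse v(t) = -9·t^2 - 6·t - 2. En substituant t = 2: v(2) = -50.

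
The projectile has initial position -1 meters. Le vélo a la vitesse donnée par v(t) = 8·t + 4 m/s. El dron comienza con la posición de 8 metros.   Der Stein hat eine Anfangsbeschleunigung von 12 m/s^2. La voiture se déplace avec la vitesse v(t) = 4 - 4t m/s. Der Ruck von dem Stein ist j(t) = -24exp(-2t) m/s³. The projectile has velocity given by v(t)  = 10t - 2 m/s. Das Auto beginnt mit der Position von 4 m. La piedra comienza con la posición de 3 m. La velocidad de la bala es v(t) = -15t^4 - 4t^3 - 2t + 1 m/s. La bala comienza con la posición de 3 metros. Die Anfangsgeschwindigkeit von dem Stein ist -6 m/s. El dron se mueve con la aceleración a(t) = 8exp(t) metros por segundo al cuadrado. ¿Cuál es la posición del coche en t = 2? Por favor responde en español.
Partiendo de la velocidad v(t) = 4 - 4·t, tomamos 1 integral. Integrando la velocidad y usando la condición inicial x(0) = 4, obtenemos x(t) = -2·t^2 + 4·t + 4. Usando x(t) = -2·t^2 + 4·t + 4 y sustituyendo t = 2, encontramos x = 4.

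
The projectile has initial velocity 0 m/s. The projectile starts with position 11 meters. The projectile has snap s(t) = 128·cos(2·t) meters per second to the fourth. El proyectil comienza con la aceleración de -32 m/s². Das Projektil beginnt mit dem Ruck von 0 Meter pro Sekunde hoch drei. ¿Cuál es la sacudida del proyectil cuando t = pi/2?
Debemos encontrar la antiderivada de nuestra ecuación del snap s(t) = 128·cos(2·t) 1 vez. Tomando ∫s(t)dt y aplicando j(0) = 0, encontramos j(t) = 64·sin(2·t). Tenemos la sacudida j(t) = 64·sin(2·t). Sustituyendo t = pi/2: j(pi/2) = 0.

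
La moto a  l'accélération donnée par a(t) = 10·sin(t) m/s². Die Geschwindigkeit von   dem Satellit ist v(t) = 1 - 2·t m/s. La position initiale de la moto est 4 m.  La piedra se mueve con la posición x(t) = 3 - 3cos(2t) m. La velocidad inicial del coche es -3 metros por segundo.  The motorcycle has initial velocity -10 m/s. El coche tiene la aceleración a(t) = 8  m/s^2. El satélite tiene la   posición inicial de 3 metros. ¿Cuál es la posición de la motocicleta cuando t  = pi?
Debemos encontrar la antiderivada de nuestra ecuación de la aceleración a(t) = 10·sin(t) 2 veces. Tomando ∫a(t)dt y aplicando v(0) = -10, encontramos v(t) = -10·cos(t). Integrando la velocidad y usando la condición inicial x(0) = 4, obtenemos x(t) = 4 - 10·sin(t). Tenemos la posición x(t) = 4 - 10·sin(t). Sustituyendo t = pi: x(pi) = 4.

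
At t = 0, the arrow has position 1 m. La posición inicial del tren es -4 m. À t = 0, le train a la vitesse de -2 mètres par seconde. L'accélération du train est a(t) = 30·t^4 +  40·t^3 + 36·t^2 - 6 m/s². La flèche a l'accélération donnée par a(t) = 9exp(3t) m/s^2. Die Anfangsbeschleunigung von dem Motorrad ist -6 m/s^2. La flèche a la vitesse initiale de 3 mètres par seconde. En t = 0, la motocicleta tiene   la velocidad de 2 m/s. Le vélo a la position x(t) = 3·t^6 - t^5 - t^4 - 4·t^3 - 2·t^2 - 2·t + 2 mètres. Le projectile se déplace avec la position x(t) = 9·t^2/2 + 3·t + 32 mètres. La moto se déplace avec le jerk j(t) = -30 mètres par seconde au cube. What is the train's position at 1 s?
To find the answer, we compute 2 antiderivatives of a(t) = 30·t^4 + 40·t^3 + 36·t^2 - 6. Integrating acceleration and using the initial condition v(0) = -2, we get v(t) = 6·t^5 + 10·t^4 + 12·t^3 - 6·t - 2. The antiderivative of velocity is position. Using x(0) = -4, we get x(t) = t^6 + 2·t^5 + 3·t^4 - 3·t^2 - 2·t - 4. Using x(t) = t^6 + 2·t^5 + 3·t^4 - 3·t^2 - 2·t - 4 and substituting t = 1, we find x = -3.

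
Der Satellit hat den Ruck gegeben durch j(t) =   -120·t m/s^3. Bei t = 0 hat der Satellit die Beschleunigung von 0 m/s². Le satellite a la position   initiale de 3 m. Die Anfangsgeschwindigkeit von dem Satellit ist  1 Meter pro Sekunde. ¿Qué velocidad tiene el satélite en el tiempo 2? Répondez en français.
Nous devons intégrer notre équation du jerk j(t) = -120·t 2 fois. L'intégrale du jerk, avec a(0) = 0, donne l'accélération: a(t) = -60·t^2. En intégrant l'accélération et en utilisant la condition initiale v(0) = 1, nous obtenons v(t) = 1 - 20·t^3. De l'équation de la vitesse v(t) = 1 - 20·t^3, nous substituons t = 2 pour obtenir v = -159.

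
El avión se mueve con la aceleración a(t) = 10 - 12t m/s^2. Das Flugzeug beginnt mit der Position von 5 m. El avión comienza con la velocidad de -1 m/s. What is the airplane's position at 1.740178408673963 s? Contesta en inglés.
To solve this, we need to take 2 integrals of our acceleration equation a(t) = 10 - 12·t. The antiderivative of acceleration, with v(0) = -1, gives velocity: v(t) = -6·t^2 + 10·t - 1. Taking ∫v(t)dt and applying x(0) = 5, we find x(t) = -2·t^3 + 5·t^2 - t + 5. Using x(t) = -2·t^3 + 5·t^2 - t + 5 and substituting t = 1.740178408673963, we find x = 7.86163682848057.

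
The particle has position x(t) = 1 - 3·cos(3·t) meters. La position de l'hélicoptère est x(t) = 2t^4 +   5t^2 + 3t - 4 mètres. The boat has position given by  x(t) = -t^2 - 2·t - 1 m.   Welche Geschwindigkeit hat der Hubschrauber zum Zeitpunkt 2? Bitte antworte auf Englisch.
To solve this, we need to take 1 derivative of our position equation x(t) = 2·t^4 + 5·t^2 + 3·t - 4. Taking d/dt of x(t), we find v(t) = 8·t^3 + 10·t + 3. We have velocity v(t) = 8·t^3 + 10·t + 3. Substituting t = 2: v(2) = 87.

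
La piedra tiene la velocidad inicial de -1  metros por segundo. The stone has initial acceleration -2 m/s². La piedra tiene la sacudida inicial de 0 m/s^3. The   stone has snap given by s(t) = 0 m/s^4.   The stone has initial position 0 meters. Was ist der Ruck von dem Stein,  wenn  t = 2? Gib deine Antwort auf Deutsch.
Um dies zu lösen, müssen wir 1 Stammfunktion unserer Gleichung für den Snap s(t) = 0 finden. Durch Integration von dem Snap und Verwendung der Anfangsbedingung j(0) = 0, erhalten wir j(t) = 0. Mit j(t) = 0 und Einsetzen von t = 2, finden wir j = 0.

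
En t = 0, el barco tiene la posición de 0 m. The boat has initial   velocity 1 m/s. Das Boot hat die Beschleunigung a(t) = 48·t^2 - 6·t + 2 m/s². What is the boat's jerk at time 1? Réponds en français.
Nous devons dériver notre équation de l'accélération a(t) = 48·t^2 - 6·t + 2 1 fois. La dérivée de l'accélération donne le jerk: j(t) = 96·t - 6. De l'équation du jerk j(t) = 96·t - 6, nous substituons t = 1 pour obtenir j = 90.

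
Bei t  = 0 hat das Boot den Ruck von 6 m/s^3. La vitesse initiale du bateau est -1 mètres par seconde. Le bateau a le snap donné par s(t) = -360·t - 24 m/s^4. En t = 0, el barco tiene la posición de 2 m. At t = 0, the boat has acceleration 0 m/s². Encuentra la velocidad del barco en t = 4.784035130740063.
Partiendo del snap s(t) = -360·t - 24, tomamos 3 antiderivadas. La integral del snap, con j(0) = 6, da la sacudida: j(t) = -180·t^2 - 24·t + 6. Tomando ∫j(t)dt y aplicando a(0) = 0, encontramos a(t) = 6·t·(-10·t^2 - 2·t + 1). La antiderivada de la aceleración es la velocidad. Usando v(0) = -1, obtenemos v(t) = -15·t^4 - 4·t^3 + 3·t^2 - 1. Usando v(t) = -15·t^4 - 4·t^3 + 3·t^2 - 1 y sustituyendo t = 4.784035130740063, encontramos v = -8227.52385405227.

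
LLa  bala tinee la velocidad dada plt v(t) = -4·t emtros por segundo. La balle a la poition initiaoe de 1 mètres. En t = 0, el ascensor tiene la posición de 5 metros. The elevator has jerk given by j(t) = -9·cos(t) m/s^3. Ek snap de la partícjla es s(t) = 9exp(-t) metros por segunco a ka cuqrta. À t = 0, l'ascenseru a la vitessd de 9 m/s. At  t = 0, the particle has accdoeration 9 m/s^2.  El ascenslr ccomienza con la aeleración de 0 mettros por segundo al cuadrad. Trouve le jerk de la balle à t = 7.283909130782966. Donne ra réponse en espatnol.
Debemos derivar nuestra ecuación de la velocidad v(t) = -4·t 2 veces. La derivada de la velocidad da la aceleración: a(t) = -4. Derivando la aceleración, obtenemos la sacudida: j(t) = 0. Tenemos la sacudida j(t) = 0. Sustituyendo t = 7.283909130782966: j(7.283909130782966) = 0.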